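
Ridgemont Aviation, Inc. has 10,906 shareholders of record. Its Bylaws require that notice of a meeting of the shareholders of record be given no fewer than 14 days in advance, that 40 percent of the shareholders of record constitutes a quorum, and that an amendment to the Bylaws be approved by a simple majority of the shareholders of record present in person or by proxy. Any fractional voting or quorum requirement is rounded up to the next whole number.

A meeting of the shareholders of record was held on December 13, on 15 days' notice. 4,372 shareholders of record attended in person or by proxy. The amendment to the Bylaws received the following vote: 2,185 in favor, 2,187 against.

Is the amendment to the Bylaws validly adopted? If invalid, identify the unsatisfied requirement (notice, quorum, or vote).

Invalid — vote requirement not satisfied.

Notice: 15 days given; 14 required. Satisfied.
Quorum: 40% of 10,906 = 4,362.40, rounded up to 4,363; 4,372 present. Satisfied.
Vote: requires a majority of those present (4,372); a majority of 4372 is 2187, so 2,187 needed; 2,185 in favor. Not satisfied.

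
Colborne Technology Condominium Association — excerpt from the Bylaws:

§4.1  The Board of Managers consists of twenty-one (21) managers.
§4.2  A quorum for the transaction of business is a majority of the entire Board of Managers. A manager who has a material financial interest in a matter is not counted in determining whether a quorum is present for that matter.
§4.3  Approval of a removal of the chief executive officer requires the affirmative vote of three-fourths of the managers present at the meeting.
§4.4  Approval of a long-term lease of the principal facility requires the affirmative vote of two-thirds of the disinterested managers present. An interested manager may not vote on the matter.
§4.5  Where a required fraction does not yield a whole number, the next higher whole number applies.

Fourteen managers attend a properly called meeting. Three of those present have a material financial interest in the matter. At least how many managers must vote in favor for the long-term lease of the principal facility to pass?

8

The long-term lease of the principal facility requires two-thirds of the disinterested managers present (14 − 3 = 11).
2/3 of 11 = 7.33, rounded up to 8.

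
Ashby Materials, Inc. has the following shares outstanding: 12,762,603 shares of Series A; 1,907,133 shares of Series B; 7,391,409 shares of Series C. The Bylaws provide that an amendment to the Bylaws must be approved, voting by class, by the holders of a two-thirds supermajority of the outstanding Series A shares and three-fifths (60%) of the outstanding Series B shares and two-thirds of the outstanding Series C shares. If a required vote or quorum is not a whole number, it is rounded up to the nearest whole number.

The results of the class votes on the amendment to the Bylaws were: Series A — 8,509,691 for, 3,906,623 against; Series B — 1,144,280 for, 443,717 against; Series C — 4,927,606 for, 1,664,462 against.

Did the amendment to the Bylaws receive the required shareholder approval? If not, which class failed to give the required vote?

Approved — every class gave the required vote.

Series A: 2/3 of 12762603 = 8508402; 8,508,402 required, 8,509,691 in favor — approved.
Series B: 3/5 of 1907133 = 1144279.80, rounded up to 1144280; 1,144,280 required, 1,144,280 in favor — approved.
Series C: 2/3 of 7391409 = 4927606; 4,927,606 required, 4,927,606 in favor — approved.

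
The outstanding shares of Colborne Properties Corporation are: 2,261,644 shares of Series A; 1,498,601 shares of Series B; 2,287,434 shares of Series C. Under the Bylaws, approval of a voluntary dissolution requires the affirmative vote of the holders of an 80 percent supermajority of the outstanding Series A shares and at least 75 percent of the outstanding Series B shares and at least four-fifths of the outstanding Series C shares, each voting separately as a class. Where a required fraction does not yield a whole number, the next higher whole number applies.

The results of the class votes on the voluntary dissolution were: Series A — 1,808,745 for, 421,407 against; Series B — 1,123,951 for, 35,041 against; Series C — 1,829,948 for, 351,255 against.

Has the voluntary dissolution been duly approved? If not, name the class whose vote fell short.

Not approved — the Series A shares did not give the required vote.

Series A: 4/5 of 2261644 = 1809315.20, rounded up to 1809316; 1,809,316 required, 1,808,745 in favor — not approved.
Series B: 3/4 of 1498601 = 1123950.75, rounded up to 1123951; 1,123,951 required, 1,123,951 in favor — approved.
Series C: 4/5 of 2287434 = 1829947.20, rounded up to 1829948; 1,829,948 required, 1,829,948 in favor — approved.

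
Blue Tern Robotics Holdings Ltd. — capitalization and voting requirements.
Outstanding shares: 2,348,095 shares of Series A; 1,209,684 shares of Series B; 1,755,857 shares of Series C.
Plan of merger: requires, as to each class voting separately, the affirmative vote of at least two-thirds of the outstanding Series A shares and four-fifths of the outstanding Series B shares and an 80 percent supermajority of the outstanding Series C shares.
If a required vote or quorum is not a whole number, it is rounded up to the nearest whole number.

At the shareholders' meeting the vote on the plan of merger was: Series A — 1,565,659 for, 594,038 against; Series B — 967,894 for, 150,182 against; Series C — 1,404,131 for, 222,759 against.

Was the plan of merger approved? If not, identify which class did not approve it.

Series A: 2/3 of 2348095 = 1565396.67, rounded up to 1565397; 1,565,397 required, 1,565,659 in favor — approved.
Series B: 4/5 of 1209684 = 967747.20, rounded up to 967748; 967,748 required, 967,894 in favor — approved.
Series C: 4/5 of 1755857 = 1404685.60, rounded up to 1404686; 1,404,686 required, 1,404,131 in favor — not approved.

Not approved — the Series C shares did not give the required vote.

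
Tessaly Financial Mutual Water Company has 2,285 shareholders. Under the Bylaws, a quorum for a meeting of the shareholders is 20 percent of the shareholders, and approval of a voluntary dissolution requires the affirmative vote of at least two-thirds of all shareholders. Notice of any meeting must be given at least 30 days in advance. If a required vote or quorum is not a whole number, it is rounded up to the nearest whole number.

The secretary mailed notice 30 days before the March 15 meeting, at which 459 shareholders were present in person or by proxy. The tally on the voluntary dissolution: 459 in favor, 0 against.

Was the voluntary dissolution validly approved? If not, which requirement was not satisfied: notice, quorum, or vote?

Notice: 30 days given; 30 required. Satisfied.
Quorum: 20% of 2,285 = 457; 459 present. Satisfied.
Vote: requires two-thirds of all shareholders (2,285); 2/3 of 2285 = 1523.33, rounded up to 1524, so 1,524 needed; 459 in favor. Not satisfied.

Invalid — vote requirement not satisfied.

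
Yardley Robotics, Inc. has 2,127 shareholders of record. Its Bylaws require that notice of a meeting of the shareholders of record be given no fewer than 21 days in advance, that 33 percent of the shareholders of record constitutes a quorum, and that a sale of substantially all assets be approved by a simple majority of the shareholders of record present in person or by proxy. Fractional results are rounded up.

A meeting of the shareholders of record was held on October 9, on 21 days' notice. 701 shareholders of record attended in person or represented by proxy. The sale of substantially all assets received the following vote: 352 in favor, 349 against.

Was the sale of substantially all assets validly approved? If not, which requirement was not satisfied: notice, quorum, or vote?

Invalid — quorum requirement not satisfied.

Notice: 21 days given; 21 required. Satisfied.
Quorum: 33% of 2,127 = 701.91, rounded up to 702; 701 present. Not satisfied.
Vote: requires a majority of those present (701); a majority of 701 is 351, so 351 needed; 352 in favor. Satisfied.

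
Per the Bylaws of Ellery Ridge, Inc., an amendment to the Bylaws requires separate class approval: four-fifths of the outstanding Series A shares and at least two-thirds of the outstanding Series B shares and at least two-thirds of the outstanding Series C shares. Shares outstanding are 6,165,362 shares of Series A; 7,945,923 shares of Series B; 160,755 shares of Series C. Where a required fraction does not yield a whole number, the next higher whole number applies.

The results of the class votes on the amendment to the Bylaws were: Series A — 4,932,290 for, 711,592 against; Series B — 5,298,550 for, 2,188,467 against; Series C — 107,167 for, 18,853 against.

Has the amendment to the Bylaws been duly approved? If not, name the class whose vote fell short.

Series A: 4/5 of 6165362 = 4932289.60, rounded up to 4932290; 4,932,290 required, 4,932,290 in favor — approved.
Series B: 2/3 of 7945923 = 5297282; 5,297,282 required, 5,298,550 in favor — approved.
Series C: 2/3 of 160755 = 107170; 107,170 required, 107,167 in favor — not approved.

Not approved — the Series C shares did not give the required vote.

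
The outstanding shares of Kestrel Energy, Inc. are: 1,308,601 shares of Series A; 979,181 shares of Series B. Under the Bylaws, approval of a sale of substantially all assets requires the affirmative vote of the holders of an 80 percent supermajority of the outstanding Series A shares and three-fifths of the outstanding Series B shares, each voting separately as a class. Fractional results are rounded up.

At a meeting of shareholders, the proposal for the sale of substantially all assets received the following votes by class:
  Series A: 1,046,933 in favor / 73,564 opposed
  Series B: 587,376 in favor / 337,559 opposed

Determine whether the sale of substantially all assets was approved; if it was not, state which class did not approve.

Not approved — the Series B shares did not give the required vote.

Series A: 4/5 of 1308601 = 1046880.80, rounded up to 1046881; 1,046,881 required, 1,046,933 in favor — approved.
Series B: 3/5 of 979181 = 587508.60, rounded up to 587509; 587,509 required, 587,376 in favor — not approved.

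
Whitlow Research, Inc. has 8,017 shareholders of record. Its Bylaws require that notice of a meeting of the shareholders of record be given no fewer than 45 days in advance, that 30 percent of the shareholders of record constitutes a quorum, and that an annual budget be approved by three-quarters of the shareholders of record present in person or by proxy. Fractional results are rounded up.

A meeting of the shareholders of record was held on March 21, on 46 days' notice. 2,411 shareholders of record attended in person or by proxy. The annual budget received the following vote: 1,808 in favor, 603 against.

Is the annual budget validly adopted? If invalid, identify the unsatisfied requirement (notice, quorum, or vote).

Notice: 46 days given; 45 required. Satisfied.
Quorum: 30% of 8,017 = 2,405.10, rounded up to 2,406; 2,411 present. Satisfied.
Vote: requires three-fourths of those present (2,411); 3/4 of 2411 = 1808.25, rounded up to 1809, so 1,809 needed; 1,808 in favor. Not satisfied.

Invalid — vote requirement not satisfied.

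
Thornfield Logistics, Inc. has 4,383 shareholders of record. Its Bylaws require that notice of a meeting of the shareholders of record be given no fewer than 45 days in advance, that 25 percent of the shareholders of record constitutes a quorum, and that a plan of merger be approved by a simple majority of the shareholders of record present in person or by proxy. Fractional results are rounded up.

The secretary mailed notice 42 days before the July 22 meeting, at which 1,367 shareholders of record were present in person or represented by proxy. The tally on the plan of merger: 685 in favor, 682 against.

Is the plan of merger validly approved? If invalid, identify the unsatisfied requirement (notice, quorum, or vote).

Notice: 42 days given; 45 required. Not satisfied.
Quorum: 25% of 4,383 = 1,095.75, rounded up to 1,096; 1,367 present. Satisfied.
Vote: requires a majority of those present (1,367); a majority of 1367 is 684, so 684 needed; 685 in favor. Satisfied.

Invalid — notice requirement not satisfied.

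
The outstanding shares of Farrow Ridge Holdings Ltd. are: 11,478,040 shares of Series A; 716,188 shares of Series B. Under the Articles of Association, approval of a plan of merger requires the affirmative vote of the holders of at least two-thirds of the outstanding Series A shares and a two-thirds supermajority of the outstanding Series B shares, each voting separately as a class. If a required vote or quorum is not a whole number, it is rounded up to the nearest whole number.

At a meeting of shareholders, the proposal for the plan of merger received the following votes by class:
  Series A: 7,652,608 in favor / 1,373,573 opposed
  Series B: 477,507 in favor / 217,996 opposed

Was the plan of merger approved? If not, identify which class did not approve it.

Approved — every class gave the required vote.

Series A: 2/3 of 11478040 = 7652026.67, rounded up to 7652027; 7,652,027 required, 7,652,608 in favor — approved.
Series B: 2/3 of 716188 = 477458.67, rounded up to 477459; 477,459 required, 477,507 in favor — approved.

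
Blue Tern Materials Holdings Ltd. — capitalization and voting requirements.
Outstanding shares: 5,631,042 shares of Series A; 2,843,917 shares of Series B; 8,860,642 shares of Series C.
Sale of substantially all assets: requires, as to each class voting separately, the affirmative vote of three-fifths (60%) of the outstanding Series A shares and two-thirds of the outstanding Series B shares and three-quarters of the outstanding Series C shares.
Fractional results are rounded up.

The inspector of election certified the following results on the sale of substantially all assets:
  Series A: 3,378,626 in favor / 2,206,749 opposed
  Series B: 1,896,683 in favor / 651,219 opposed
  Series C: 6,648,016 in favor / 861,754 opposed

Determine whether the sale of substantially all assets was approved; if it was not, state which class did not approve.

Approved — every class gave the required vote.

Series A: 3/5 of 5631042 = 3378625.20, rounded up to 3378626; 3,378,626 required, 3,378,626 in favor — approved.
Series B: 2/3 of 2843917 = 1895944.67, rounded up to 1895945; 1,895,945 required, 1,896,683 in favor — approved.
Series C: 3/4 of 8860642 = 6645481.50, rounded up to 6645482; 6,645,482 required, 6,648,016 in favor — approved.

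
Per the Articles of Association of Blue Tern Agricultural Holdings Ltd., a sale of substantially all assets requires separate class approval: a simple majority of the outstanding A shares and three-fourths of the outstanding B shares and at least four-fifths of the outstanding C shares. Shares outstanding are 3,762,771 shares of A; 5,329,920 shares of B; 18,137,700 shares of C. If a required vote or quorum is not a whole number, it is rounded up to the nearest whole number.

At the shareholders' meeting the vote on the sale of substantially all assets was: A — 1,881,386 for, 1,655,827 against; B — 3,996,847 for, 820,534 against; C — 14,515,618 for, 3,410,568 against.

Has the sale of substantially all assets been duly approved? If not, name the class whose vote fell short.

Not approved — the B shares did not give the required vote.

A: a majority of 3762771 is 1881386; 1,881,386 required, 1,881,386 in favor — approved.
B: 3/4 of 5329920 = 3997440; 3,997,440 required, 3,996,847 in favor — not approved.
C: 4/5 of 18137700 = 14510160; 14,510,160 required, 14,515,618 in favor — approved.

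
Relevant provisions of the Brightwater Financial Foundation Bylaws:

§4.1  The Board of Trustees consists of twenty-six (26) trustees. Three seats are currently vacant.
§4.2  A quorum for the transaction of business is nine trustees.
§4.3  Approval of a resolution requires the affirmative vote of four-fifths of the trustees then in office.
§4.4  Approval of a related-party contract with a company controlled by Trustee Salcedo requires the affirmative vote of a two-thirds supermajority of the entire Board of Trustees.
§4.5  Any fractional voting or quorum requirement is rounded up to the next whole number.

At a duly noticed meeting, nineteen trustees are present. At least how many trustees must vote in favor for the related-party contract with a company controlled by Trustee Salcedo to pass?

The related-party contract with a company controlled by Trustee Salcedo requires two-thirds of the entire Board of Trustees (26).
2/3 of 26 = 17.33, rounded up to 18.

18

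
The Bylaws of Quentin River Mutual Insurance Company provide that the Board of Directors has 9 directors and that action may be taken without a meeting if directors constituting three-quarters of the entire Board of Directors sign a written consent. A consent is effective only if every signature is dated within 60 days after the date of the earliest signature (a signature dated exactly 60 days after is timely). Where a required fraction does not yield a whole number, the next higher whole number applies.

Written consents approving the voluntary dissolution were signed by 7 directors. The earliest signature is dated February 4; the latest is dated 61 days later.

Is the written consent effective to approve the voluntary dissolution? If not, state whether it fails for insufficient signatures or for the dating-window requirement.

Signatures required: three-quarters of 9 — 3/4 of 9 = 6.75, rounded up to 7, so 7 needed; 7 signed. Sufficient.
Dating window: the latest signature is 61 days after the earliest; the limit is 60 days. Outside the window.

Not effective — dating-window requirement not satisfied.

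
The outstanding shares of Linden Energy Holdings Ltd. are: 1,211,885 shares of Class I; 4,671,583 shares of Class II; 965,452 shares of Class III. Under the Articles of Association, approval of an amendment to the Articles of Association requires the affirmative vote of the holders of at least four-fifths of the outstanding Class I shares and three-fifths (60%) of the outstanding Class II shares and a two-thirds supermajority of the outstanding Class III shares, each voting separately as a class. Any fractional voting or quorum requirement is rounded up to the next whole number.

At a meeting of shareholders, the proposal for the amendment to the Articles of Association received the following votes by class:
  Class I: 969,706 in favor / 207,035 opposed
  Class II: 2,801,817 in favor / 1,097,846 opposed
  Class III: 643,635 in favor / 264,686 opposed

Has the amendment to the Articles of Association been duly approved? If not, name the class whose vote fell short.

Not approved — the Class II shares did not give the required vote.

Class I: 4/5 of 1211885 = 969508; 969,508 required, 969,706 in favor — approved.
Class II: 3/5 of 4671583 = 2802949.80, rounded up to 2802950; 2,802,950 required, 2,801,817 in favor — not approved.
Class III: 2/3 of 965452 = 643634.67, rounded up to 643635; 643,635 required, 643,635 in favor — approved.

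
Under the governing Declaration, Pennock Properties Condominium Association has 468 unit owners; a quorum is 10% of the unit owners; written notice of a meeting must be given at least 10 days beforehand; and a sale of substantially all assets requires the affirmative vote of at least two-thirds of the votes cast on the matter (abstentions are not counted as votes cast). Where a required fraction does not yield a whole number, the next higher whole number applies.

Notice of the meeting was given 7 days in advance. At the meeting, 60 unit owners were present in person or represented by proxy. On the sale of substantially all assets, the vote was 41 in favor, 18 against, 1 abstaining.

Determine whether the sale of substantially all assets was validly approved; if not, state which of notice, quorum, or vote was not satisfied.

Invalid — notice requirement not satisfied.

Notice: 7 days given; 10 required. Not satisfied.
Quorum: 10% of 468 = 46.80, rounded up to 47; 60 present. Satisfied.
Vote: requires two-thirds of the votes cast (60 − 1 abstaining = 59); 2/3 of 59 = 39.33, rounded up to 40, so 40 needed; 41 in favor. Satisfied.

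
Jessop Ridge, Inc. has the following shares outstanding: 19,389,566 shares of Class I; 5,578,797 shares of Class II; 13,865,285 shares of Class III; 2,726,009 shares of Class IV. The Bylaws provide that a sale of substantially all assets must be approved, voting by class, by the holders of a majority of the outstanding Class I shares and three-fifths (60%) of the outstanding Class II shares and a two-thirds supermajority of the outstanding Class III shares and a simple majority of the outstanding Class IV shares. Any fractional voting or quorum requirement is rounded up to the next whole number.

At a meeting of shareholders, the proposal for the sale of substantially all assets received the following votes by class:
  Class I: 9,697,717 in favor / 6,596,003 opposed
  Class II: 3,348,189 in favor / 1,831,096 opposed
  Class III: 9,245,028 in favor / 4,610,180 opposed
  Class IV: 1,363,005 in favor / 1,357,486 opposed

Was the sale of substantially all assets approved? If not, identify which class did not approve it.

Approved — every class gave the required vote.

Class I: a majority of 19389566 is 9694784; 9,694,784 required, 9,697,717 in favor — approved.
Class II: 3/5 of 5578797 = 3347278.20, rounded up to 3347279; 3,347,279 required, 3,348,189 in favor — approved.
Class III: 2/3 of 13865285 = 9243523.33, rounded up to 9243524; 9,243,524 required, 9,245,028 in favor — approved.
Class IV: a majority of 2726009 is 1363005; 1,363,005 required, 1,363,005 in favor — approved.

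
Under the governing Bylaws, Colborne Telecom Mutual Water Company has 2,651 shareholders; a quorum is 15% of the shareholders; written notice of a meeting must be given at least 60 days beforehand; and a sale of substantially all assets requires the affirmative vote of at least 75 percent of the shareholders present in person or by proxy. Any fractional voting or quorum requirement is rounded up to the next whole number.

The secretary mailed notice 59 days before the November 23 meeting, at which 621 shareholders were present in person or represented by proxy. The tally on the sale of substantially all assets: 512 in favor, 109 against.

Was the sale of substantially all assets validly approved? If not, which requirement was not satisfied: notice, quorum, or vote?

Invalid — notice requirement not satisfied.

Notice: 59 days given; 60 required. Not satisfied.
Quorum: 15% of 2,651 = 397.65, rounded up to 398; 621 present. Satisfied.
Vote: requires three-fourths of those present (621); 3/4 of 621 = 465.75, rounded up to 466, so 466 needed; 512 in favor. Satisfied.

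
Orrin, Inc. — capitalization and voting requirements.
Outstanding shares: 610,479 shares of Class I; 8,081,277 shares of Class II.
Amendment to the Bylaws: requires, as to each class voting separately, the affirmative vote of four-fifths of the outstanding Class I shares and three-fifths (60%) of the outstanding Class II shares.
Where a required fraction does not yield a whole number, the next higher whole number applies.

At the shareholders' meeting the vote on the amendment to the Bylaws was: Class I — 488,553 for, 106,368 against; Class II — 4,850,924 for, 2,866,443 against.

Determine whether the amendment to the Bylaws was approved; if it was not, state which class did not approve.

Approved — every class gave the required vote.

Class I: 4/5 of 610479 = 488383.20, rounded up to 488384; 488,384 required, 488,553 in favor — approved.
Class II: 3/5 of 8081277 = 4848766.20, rounded up to 4848767; 4,848,767 required, 4,850,924 in favor — approved.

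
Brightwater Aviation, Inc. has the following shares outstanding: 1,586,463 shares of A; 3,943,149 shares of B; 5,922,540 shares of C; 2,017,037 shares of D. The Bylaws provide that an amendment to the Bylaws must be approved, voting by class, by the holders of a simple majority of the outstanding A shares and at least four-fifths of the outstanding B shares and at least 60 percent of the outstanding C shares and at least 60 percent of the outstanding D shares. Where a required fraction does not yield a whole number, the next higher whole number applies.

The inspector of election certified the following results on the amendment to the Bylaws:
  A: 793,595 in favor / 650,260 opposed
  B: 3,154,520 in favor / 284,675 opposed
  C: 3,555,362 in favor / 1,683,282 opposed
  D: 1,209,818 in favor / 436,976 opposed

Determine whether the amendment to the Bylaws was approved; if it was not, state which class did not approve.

Not approved — the D shares did not give the required vote.

A: a majority of 1586463 is 793232; 793,232 required, 793,595 in favor — approved.
B: 4/5 of 3943149 = 3154519.20, rounded up to 3154520; 3,154,520 required, 3,154,520 in favor — approved.
C: 3/5 of 5922540 = 3553524; 3,553,524 required, 3,555,362 in favor — approved.
D: 3/5 of 2017037 = 1210222.20, rounded up to 1210223; 1,210,223 required, 1,209,818 in favor — not approved.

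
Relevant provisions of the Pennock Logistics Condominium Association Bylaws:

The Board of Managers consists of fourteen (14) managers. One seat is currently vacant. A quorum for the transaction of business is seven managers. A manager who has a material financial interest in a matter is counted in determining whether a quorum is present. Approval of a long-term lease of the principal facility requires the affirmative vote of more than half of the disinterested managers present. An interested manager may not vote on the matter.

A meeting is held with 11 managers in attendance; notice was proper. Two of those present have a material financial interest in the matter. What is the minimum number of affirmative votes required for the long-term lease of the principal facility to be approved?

The long-term lease of the principal facility requires a majority of the disinterested managers present (11 − 2 = 9).
A majority of 9 is 5.

5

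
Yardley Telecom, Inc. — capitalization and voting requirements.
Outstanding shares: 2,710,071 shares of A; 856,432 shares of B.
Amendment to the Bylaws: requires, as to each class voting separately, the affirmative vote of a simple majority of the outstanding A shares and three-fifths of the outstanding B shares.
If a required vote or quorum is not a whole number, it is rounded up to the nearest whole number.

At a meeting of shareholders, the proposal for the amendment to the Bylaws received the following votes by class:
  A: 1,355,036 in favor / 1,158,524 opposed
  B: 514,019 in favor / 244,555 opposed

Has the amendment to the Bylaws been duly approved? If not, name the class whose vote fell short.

Approved — every class gave the required vote.

A: a majority of 2710071 is 1355036; 1,355,036 required, 1,355,036 in favor — approved.
B: 3/5 of 856432 = 513859.20, rounded up to 513860; 513,860 required, 514,019 in favor — approved.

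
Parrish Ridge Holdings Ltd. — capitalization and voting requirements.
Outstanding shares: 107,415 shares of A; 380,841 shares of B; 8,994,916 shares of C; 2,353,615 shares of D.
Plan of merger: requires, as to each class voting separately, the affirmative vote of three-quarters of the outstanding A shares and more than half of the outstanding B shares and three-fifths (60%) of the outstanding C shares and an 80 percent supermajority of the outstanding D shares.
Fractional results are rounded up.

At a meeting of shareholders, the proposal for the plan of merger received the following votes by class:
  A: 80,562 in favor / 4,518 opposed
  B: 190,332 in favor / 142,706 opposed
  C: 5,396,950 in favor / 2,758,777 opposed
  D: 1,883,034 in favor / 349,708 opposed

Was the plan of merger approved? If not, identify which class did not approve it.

Not approved — the B shares did not give the required vote.

A: 3/4 of 107415 = 80561.25, rounded up to 80562; 80,562 required, 80,562 in favor — approved.
B: a majority of 380841 is 190421; 190,421 required, 190,332 in favor — not approved.
C: 3/5 of 8994916 = 5396949.60, rounded up to 5396950; 5,396,950 required, 5,396,950 in favor — approved.
D: 4/5 of 2353615 = 1882892; 1,882,892 required, 1,883,034 in favor — approved.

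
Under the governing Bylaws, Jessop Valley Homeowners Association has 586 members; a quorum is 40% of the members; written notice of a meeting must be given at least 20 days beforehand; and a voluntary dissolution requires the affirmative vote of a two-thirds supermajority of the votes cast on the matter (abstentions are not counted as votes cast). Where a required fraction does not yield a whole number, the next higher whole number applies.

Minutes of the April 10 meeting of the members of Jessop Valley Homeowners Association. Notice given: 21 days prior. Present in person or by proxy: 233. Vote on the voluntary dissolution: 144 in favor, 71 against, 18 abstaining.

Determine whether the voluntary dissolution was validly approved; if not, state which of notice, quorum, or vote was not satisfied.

Invalid — quorum requirement not satisfied.

Notice: 21 days given; 20 required. Satisfied.
Quorum: 40% of 586 = 234.40, rounded up to 235; 233 present. Not satisfied.
Vote: requires two-thirds of the votes cast (233 − 18 abstaining = 215); 2/3 of 215 = 143.33, rounded up to 144, so 144 needed; 144 in favor. Satisfied.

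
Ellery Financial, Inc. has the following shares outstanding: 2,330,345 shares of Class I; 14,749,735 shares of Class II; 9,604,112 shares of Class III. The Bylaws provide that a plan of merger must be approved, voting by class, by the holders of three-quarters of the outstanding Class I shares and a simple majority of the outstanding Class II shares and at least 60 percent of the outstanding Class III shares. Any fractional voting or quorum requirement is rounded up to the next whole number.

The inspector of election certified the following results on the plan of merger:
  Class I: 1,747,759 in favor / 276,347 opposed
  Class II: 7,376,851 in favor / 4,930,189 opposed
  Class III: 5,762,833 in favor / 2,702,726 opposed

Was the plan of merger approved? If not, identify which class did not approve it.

Approved — every class gave the required vote.

Class I: 3/4 of 2330345 = 1747758.75, rounded up to 1747759; 1,747,759 required, 1,747,759 in favor — approved.
Class II: a majority of 14749735 is 7374868; 7,374,868 required, 7,376,851 in favor — approved.
Class III: 3/5 of 9604112 = 5762467.20, rounded up to 5762468; 5,762,468 required, 5,762,833 in favor — approved.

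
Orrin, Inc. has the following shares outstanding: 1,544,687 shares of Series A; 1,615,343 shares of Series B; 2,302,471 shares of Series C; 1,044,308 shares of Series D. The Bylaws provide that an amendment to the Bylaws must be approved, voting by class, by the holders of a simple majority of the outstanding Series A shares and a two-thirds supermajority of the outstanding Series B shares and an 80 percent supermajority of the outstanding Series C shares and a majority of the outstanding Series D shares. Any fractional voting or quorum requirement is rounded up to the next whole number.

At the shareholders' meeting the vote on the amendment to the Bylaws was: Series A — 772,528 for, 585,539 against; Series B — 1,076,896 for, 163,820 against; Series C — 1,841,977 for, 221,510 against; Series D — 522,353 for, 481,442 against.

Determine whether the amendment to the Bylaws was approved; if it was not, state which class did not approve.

Approved — every class gave the required vote.

Series A: a majority of 1544687 is 772344; 772,344 required, 772,528 in favor — approved.
Series B: 2/3 of 1615343 = 1076895.33, rounded up to 1076896; 1,076,896 required, 1,076,896 in favor — approved.
Series C: 4/5 of 2302471 = 1841976.80, rounded up to 1841977; 1,841,977 required, 1,841,977 in favor — approved.
Series D: a majority of 1044308 is 522155; 522,155 required, 522,353 in favor — approved.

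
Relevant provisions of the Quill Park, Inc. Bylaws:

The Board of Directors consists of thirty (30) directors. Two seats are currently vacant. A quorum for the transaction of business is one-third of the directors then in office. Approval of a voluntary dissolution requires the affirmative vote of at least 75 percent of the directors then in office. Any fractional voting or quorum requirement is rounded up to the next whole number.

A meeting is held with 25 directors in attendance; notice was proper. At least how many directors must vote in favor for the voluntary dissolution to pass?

The voluntary dissolution requires three-fourths of the directors then in office (28).
3/4 of 28 = 21.

21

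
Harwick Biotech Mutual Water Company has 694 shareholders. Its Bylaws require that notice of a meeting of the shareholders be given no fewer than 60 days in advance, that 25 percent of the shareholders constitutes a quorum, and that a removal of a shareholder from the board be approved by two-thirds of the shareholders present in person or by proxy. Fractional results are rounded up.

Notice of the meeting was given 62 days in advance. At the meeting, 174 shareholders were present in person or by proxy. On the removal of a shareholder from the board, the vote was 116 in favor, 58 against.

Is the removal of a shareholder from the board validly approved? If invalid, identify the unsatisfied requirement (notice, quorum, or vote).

Valid — all requirements satisfied.

Notice: 62 days given; 60 required. Satisfied.
Quorum: 25% of 694 = 173.50, rounded up to 174; 174 present. Satisfied.
Vote: requires two-thirds of those present (174); 2/3 of 174 = 116, so 116 needed; 116 in favor. Satisfied.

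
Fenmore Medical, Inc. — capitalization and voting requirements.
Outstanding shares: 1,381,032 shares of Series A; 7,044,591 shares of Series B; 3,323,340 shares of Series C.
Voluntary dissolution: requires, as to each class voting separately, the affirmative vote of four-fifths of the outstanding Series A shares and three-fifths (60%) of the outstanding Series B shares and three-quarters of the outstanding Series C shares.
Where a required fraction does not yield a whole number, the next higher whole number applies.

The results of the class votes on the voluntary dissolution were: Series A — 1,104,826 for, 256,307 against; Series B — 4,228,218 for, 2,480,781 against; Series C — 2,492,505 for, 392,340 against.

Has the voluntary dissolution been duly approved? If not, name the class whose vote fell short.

Approved — every class gave the required vote.

Series A: 4/5 of 1381032 = 1104825.60, rounded up to 1104826; 1,104,826 required, 1,104,826 in favor — approved.
Series B: 3/5 of 7044591 = 4226754.60, rounded up to 4226755; 4,226,755 required, 4,228,218 in favor — approved.
Series C: 3/4 of 3323340 = 2492505; 2,492,505 required, 2,492,505 in favor — approved.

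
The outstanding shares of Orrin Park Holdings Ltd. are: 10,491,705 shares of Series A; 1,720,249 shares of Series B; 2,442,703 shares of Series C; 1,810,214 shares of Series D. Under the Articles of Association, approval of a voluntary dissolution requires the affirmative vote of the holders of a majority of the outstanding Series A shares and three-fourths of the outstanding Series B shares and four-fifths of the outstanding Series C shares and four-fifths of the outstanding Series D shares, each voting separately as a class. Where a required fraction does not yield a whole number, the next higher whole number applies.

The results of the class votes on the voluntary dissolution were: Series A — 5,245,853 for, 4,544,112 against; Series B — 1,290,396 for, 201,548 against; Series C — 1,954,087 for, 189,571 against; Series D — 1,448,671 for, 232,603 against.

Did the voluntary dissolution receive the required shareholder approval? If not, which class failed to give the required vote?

Not approved — the Series C shares did not give the required vote.

Series A: a majority of 10491705 is 5245853; 5,245,853 required, 5,245,853 in favor — approved.
Series B: 3/4 of 1720249 = 1290186.75, rounded up to 1290187; 1,290,187 required, 1,290,396 in favor — approved.
Series C: 4/5 of 2442703 = 1954162.40, rounded up to 1954163; 1,954,163 required, 1,954,087 in favor — not approved.
Series D: 4/5 of 1810214 = 1448171.20, rounded up to 1448172; 1,448,172 required, 1,448,671 in favor — approved.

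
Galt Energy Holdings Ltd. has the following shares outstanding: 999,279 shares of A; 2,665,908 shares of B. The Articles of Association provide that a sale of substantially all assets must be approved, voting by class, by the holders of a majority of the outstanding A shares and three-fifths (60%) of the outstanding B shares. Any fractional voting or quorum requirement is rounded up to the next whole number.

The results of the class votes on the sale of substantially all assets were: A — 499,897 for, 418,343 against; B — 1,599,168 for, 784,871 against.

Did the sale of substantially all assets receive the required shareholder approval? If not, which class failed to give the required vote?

Not approved — the B shares did not give the required vote.

A: a majority of 999279 is 499640; 499,640 required, 499,897 in favor — approved.
B: 3/5 of 2665908 = 1599544.80, rounded up to 1599545; 1,599,545 required, 1,599,168 in favor — not approved.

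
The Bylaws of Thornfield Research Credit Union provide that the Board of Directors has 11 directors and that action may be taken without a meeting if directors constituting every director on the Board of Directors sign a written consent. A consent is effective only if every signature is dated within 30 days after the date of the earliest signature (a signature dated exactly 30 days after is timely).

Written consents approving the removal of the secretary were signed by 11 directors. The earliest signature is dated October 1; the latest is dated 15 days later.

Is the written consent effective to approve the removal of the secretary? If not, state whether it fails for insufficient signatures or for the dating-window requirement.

Signatures required: the unanimous vote of 11 — unanimous means all 11, so 11 needed; 11 signed. Sufficient.
Dating window: the latest signature is 15 days after the earliest; the limit is 30 days. Within the window.

Effective — both the signature and dating-window requirements are satisfied.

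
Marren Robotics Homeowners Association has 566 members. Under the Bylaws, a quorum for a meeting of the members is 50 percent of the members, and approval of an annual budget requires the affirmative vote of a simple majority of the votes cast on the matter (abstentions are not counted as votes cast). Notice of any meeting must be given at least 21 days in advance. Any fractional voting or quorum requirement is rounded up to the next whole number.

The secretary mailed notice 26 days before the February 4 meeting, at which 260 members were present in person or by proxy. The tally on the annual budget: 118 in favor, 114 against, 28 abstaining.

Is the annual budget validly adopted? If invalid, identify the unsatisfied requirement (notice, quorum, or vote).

Invalid — quorum requirement not satisfied.

Notice: 26 days given; 21 required. Satisfied.
Quorum: 50% of 566 = 283; 260 present. Not satisfied.
Vote: requires a majority of the votes cast (260 − 28 abstaining = 232); a majority of 232 is 117, so 117 needed; 118 in favor. Satisfied.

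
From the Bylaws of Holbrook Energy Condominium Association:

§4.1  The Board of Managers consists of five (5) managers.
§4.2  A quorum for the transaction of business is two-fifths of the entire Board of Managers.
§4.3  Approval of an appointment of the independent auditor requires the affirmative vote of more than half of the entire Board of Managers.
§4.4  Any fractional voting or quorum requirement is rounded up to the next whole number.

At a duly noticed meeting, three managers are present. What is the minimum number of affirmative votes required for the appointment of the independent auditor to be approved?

The appointment of the independent auditor requires a majority of the entire Board of Managers (5).
A majority of 5 is 3.

3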